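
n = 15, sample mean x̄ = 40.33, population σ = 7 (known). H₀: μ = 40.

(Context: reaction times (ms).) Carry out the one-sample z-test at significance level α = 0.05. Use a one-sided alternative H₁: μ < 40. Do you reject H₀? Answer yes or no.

SE = σ/√n = 7/√15 = 1.8074
z = (x̄−μ₀)/SE = (40.33−40)/1.8074 = 0.1826
p-value (one-sided, H₁ less) = 0.57244
At α=0.05: p ≥ α → fail to reject H₀

reject H₀: no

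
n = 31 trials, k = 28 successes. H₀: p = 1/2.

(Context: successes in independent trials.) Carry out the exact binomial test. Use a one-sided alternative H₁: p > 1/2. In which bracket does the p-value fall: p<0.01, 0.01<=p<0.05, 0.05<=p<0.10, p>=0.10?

Exact binomial: n=31, k=28, p₀=1/2=0.5000
P(X≥28) from Σ C(n,i)·p₀^i·(1−p₀)^(n−i)
p-value (one-sided, H₁ greater) = 0.00000
→ bracket: p<0.01

p-value bracket: p<0.01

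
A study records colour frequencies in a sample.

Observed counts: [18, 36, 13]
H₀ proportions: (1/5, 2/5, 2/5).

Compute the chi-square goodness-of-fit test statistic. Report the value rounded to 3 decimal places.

test statistic = 11.843

n = 67; E_i = n·p_i = [13.40, 26.80, 26.80]
χ² = (18−13.40)²/13.40 + (36−26.80)²/26.80 + (13−26.80)²/26.80 = 11.8433
df = 2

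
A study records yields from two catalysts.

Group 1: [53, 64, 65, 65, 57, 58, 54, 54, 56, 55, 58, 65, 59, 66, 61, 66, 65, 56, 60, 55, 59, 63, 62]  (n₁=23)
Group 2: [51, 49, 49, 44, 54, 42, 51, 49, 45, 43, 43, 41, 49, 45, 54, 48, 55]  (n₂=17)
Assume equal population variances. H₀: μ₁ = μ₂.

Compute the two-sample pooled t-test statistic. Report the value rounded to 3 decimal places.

test statistic = 8.578

x̄₁=59.826, s₁=4.386, n₁=23
x̄₂=47.765, s₂=4.409, n₂=17
s_p² = [22·4.386² + 16·4.409²]/38 = 19.3253
SE = √(s_p²·(1/23+1/17)) = 1.4061
t = (59.826−47.765)/1.4061 = 8.5781
df = 38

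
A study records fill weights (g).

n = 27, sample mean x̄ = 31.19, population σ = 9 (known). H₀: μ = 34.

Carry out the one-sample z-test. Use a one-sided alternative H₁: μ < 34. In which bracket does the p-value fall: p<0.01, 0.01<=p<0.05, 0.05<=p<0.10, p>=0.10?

SE = σ/√n = 9/√27 = 1.7321
z = (x̄−μ₀)/SE = (31.19−34)/1.7321 = -1.6224
p-value (one-sided, H₁ less) = 0.05236
→ bracket: 0.05<=p<0.10

p-value bracket: 0.05<=p<0.10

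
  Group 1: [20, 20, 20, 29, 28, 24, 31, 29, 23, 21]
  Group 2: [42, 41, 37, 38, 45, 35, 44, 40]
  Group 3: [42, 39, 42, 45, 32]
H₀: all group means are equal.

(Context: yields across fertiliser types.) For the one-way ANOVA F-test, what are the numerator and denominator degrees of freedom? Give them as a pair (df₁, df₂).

k = 3 groups, N = 23 total
df = (k−1, N−k) = (3−1, 23−3) = (2, 20)

degrees of freedom = [2, 20]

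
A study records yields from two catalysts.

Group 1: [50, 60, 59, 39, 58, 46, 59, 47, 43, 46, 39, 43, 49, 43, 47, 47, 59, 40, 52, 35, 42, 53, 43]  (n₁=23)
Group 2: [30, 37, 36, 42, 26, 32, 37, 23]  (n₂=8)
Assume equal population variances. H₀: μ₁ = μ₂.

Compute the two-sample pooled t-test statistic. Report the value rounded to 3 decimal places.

x̄₁=47.783, s₁=7.367, n₁=23
x̄₂=32.875, s₂=6.334, n₂=8
s_p² = [22·7.367² + 7·6.334²]/29 = 50.8548
SE = √(s_p²·(1/23+1/8)) = 2.9271
t = (47.783−32.875)/2.9271 = 5.0930
df = 29

test statistic = 5.093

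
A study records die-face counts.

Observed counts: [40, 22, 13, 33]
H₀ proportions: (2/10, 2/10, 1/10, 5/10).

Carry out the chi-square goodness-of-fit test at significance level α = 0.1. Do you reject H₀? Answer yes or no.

n = 108; E_i = n·p_i = [21.60, 21.60, 10.80, 54.00]
χ² = (40−21.60)²/21.60 + (22−21.60)²/21.60 + (13−10.80)²/10.80 + (33−54.00)²/54.00 = 24.2963
df = 3
p-value (upper-tail) = 0.00002
At α=0.1: p < α → reject H₀

reject H₀: yes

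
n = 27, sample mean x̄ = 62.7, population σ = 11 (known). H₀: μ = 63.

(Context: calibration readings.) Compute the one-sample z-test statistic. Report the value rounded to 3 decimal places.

test statistic = -0.142

SE = σ/√n = 11/√27 = 2.1170
z = (x̄−μ₀)/SE = (62.7−63)/2.1170 = -0.1417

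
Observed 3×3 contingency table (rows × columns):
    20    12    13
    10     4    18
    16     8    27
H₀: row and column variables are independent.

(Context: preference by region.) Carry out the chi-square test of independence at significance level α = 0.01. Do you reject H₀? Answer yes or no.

reject H₀: no

Row totals [45, 32, 51], col totals [46, 24, 58], n=128
χ² = (20−16.17)²/16.17 + (12−8.44)²/8.44 + (13−20.39)²/20.39 + (10−11.50)²/11.50 + (4−6.00)²/6.00 + (18−14.50)²/14.50 + (16−18.33)²/18.33 + (8−9.56)²/9.56 + (27−23.11)²/23.11 = 8.0023
df = 4
p-value (upper-tail) = 0.09149
At α=0.01: p ≥ α → fail to reject H₀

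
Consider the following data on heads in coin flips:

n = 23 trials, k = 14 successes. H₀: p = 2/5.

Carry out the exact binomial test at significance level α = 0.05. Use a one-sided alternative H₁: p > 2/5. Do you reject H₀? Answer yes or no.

Exact binomial: n=23, k=14, p₀=2/5=0.4000
P(X≥14) from Σ C(n,i)·p₀^i·(1−p₀)^(n−i)
p-value (one-sided, H₁ greater) = 0.03492
At α=0.05: p < α → reject H₀

reject H₀: yes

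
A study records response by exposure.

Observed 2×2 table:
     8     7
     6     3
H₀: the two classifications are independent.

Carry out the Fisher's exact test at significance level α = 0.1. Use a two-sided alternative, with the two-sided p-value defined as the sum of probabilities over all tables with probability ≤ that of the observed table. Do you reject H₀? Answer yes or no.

Margins: r₁=15, r₂=9, c₁=14, c₂=10, n=24
p_obs = C(15,8)·C(9,6)/C(24,14); sum pmf over tables with pmf ≤ p_obs
p-value (two-sided) = 0.67846
At α=0.1: p ≥ α → fail to reject H₀

reject H₀: no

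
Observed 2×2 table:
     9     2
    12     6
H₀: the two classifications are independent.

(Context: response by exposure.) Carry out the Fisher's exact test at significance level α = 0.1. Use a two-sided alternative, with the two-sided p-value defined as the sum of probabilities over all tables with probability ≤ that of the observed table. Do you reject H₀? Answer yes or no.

reject H₀: no

Margins: r₁=11, r₂=18, c₁=21, c₂=8, n=29
p_obs = C(11,9)·C(18,12)/C(29,21); sum pmf over tables with pmf ≤ p_obs
p-value (two-sided) = 0.67063
At α=0.1: p ≥ α → fail to reject H₀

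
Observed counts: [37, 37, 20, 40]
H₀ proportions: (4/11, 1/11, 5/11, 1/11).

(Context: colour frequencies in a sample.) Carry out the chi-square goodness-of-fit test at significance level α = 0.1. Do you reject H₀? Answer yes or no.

reject H₀: yes

n = 134; E_i = n·p_i = [48.73, 12.18, 60.91, 12.18]
χ² = (37−48.73)²/48.73 + (37−12.18)²/12.18 + (20−60.91)²/60.91 + (40−12.18)²/12.18 = 144.3862
df = 3
p-value (upper-tail) = 0.00000
At α=0.1: p < α → reject H₀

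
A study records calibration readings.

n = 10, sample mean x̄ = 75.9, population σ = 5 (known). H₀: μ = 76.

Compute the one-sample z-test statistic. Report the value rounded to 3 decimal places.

test statistic = -0.063

SE = σ/√n = 5/√10 = 1.5811
z = (x̄−μ₀)/SE = (75.9−76)/1.5811 = -0.0632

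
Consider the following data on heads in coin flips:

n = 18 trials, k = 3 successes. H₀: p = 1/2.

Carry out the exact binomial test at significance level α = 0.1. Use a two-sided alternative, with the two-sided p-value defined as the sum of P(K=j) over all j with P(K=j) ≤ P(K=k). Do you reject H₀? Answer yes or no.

Exact binomial: n=18, k=3, p₀=1/2=0.5000
P(X=j) = C(n,j)·p₀^j·(1−p₀)^(n−j); p = Σ P(X=j) over j with P(X=j) ≤ P(X=3)
p-value (two-sided) = 0.00754
At α=0.1: p < α → reject H₀

reject H₀: yes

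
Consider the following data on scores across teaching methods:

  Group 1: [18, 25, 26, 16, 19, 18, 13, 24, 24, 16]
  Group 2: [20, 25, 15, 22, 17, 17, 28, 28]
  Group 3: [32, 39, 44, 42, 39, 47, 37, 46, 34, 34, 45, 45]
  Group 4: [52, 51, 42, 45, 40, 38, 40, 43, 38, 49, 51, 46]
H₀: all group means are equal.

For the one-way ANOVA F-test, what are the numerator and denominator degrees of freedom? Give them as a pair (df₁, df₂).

degrees of freedom = [3, 38]

k = 4 groups, N = 42 total
df = (k−1, N−k) = (4−1, 42−4) = (3, 38)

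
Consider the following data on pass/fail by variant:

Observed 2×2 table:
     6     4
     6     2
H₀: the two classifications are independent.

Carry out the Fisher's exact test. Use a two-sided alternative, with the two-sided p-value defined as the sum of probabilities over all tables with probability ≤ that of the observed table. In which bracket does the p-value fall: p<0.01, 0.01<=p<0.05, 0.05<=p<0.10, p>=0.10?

Margins: r₁=10, r₂=8, c₁=12, c₂=6, n=18
p_obs = C(10,6)·C(8,6)/C(18,12); sum pmf over tables with pmf ≤ p_obs
p-value (two-sided) = 0.63801
→ bracket: p>=0.10

p-value bracket: p>=0.10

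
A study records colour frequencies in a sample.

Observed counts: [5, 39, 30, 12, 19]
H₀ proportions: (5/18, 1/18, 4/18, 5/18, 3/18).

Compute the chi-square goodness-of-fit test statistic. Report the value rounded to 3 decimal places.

test statistic = 220.737

n = 105; E_i = n·p_i = [29.17, 5.83, 23.33, 29.17, 17.50]
χ² = (5−29.17)²/29.17 + (39−5.83)²/5.83 + (30−23.33)²/23.33 + (12−29.17)²/29.17 + (19−17.50)²/17.50 = 220.7371
df = 4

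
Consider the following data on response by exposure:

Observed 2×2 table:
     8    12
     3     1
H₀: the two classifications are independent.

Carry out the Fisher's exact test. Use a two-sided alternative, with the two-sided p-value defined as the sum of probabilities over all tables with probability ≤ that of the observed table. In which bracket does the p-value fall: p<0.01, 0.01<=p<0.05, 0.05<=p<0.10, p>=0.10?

Margins: r₁=20, r₂=4, c₁=11, c₂=13, n=24
p_obs = C(20,8)·C(4,3)/C(24,11); sum pmf over tables with pmf ≤ p_obs
p-value (two-sided) = 0.30021
→ bracket: p>=0.10

p-value bracket: p>=0.10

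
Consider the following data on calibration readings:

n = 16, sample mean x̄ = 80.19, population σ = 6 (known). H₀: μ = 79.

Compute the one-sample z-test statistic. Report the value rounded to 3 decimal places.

SE = σ/√n = 6/√16 = 1.5000
z = (x̄−μ₀)/SE = (80.19−79)/1.5000 = 0.7933

test statistic = 0.793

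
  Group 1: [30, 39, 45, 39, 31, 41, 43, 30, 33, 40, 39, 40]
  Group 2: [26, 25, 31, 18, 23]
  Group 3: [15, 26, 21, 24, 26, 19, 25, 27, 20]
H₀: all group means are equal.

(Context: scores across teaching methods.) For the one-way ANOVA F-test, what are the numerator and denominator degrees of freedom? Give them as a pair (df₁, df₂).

degrees of freedom = [2, 23]

k = 3 groups, N = 26 total
df = (k−1, N−k) = (3−1, 26−3) = (2, 23)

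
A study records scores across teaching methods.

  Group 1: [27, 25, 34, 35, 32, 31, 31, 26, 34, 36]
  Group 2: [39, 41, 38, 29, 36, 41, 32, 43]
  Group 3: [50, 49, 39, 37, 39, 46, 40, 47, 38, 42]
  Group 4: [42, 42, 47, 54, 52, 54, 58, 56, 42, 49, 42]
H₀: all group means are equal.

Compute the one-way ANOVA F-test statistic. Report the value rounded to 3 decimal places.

test statistic = 23.176

Group means [31.10, 37.38, 42.70, 48.91], grand mean 40.385
SSB = Σnᵢ(x̄ᵢ−x̄)² = 1787.447; SSW = ΣΣ(x−x̄ᵢ)² = 899.784
MSB = 1787.447/3 = 595.8156; MSW = 899.784/35 = 25.7081
F = MSB/MSW = 23.1762
df = (3, 35)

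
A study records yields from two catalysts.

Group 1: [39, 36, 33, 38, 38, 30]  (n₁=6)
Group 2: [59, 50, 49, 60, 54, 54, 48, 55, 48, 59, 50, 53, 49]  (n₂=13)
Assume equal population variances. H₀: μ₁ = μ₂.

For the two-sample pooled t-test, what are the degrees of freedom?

degrees of freedom = 17

df = n₁ + n₂ − 2 = 6 + 13 − 2 = 17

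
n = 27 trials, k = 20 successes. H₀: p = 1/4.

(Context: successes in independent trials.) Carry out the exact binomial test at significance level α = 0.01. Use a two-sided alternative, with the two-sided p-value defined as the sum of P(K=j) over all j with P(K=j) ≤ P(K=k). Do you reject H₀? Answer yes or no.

reject H₀: yes

Exact binomial: n=27, k=20, p₀=1/4=0.2500
P(X=j) = C(n,j)·p₀^j·(1−p₀)^(n−j); p = Σ P(X=j) over j with P(X=j) ≤ P(X=20)
p-value (two-sided) = 0.00000
At α=0.01: p < α → reject H₀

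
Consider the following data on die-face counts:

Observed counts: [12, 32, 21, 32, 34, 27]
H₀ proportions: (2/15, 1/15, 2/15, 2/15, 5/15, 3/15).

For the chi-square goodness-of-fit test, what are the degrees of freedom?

degrees of freedom = 5

df = k − 1 = 6 − 1 = 5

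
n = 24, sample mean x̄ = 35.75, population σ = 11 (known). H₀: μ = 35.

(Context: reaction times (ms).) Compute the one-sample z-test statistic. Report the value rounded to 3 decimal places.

SE = σ/√n = 11/√24 = 2.2454
z = (x̄−μ₀)/SE = (35.75−35)/2.2454 = 0.3340

test statistic = 0.334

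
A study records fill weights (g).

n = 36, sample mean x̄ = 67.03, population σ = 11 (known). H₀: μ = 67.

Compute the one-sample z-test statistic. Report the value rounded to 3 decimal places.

SE = σ/√n = 11/√36 = 1.8333
z = (x̄−μ₀)/SE = (67.03−67)/1.8333 = 0.0164

test statistic = 0.016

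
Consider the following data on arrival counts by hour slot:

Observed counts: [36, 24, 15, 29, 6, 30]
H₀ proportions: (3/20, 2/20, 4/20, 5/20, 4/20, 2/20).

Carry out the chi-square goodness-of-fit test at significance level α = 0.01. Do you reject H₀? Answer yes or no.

reject H₀: yes

n = 140; E_i = n·p_i = [21.00, 14.00, 28.00, 35.00, 28.00, 14.00]
χ² = (36−21.00)²/21.00 + (24−14.00)²/14.00 + (15−28.00)²/28.00 + (29−35.00)²/35.00 + (6−28.00)²/28.00 + (30−14.00)²/14.00 = 60.4929
df = 5
p-value (upper-tail) = 0.00000
At α=0.01: p < α → reject H₀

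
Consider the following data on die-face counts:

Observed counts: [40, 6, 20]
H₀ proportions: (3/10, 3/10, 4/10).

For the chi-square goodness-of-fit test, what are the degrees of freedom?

degrees of freedom = 2

df = k − 1 = 3 − 1 = 2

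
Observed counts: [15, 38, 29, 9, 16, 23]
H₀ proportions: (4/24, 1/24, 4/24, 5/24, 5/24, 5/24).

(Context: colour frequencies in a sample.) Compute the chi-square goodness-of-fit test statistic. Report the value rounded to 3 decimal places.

test statistic = 217.760

n = 130; E_i = n·p_i = [21.67, 5.42, 21.67, 27.08, 27.08, 27.08]
χ² = (15−21.67)²/21.67 + (38−5.42)²/5.42 + (29−21.67)²/21.67 + (9−27.08)²/27.08 + (16−27.08)²/27.08 + (23−27.08)²/27.08 = 217.7600
df = 5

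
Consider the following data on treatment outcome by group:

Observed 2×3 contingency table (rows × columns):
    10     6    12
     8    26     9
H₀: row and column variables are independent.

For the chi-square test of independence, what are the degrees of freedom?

df = (r−1)(c−1) = (2−1)·(3−1) = 2

degrees of freedom = 2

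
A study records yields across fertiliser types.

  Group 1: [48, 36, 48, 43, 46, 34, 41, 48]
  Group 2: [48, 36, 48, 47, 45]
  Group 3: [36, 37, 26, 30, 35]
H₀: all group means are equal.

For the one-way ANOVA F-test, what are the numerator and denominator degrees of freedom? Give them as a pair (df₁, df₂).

k = 3 groups, N = 18 total
df = (k−1, N−k) = (3−1, 18−3) = (2, 15)

degrees of freedom = [2, 15]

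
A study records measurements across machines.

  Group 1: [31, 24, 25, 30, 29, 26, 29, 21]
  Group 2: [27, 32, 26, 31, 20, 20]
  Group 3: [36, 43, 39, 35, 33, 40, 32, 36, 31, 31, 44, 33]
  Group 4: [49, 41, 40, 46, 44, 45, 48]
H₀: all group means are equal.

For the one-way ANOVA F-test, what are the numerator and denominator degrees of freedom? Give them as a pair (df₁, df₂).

k = 4 groups, N = 33 total
df = (k−1, N−k) = (4−1, 33−4) = (3, 29)

degrees of freedom = [3, 29]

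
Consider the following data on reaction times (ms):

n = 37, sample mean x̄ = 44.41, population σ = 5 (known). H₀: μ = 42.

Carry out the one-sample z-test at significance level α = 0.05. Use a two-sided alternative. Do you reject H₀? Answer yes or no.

reject H₀: yes

SE = σ/√n = 5/√37 = 0.8220
z = (x̄−μ₀)/SE = (44.41−42)/0.8220 = 2.9319
p-value (two-sided) = 0.00337
At α=0.05: p < α → reject H₀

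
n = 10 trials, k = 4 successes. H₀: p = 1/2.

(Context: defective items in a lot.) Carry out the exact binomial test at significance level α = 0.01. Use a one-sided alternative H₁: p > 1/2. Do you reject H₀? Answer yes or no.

Exact binomial: n=10, k=4, p₀=1/2=0.5000
P(X≥4) from Σ C(n,i)·p₀^i·(1−p₀)^(n−i)
p-value (one-sided, H₁ greater) = 0.82812
At α=0.01: p ≥ α → fail to reject H₀

reject H₀: no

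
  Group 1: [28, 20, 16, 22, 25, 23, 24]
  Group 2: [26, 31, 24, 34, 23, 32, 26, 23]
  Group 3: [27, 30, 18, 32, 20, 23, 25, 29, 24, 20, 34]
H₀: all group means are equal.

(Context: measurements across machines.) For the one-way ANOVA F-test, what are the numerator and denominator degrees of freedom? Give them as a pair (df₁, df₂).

degrees of freedom = [2, 23]

k = 3 groups, N = 26 total
df = (k−1, N−k) = (3−1, 26−3) = (2, 23)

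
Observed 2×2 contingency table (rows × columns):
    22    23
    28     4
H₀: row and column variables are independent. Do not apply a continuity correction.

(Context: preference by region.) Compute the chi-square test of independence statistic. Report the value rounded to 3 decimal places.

test statistic = 12.245

Row totals [45, 32], col totals [50, 27], n=77
χ² = (22−29.22)²/29.22 + (23−15.78)²/15.78 + (28−20.78)²/20.78 + (4−11.22)²/11.22 = 12.2446
df = 1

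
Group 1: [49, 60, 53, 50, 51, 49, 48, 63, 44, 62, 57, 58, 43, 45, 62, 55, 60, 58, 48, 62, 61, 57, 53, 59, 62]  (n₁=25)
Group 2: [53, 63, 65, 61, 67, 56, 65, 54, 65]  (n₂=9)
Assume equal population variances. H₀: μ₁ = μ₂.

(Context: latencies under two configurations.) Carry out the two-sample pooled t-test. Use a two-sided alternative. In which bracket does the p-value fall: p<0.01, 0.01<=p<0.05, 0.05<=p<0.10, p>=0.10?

p-value bracket: 0.01<=p<0.05

x̄₁=54.760, s₁=6.359, n₁=25
x̄₂=61.000, s₂=5.315, n₂=9
s_p² = [24·6.359² + 8·5.315²]/32 = 37.3925
SE = √(s_p²·(1/25+1/9)) = 2.3771
t = (54.760−61.000)/2.3771 = -2.6251
df = 32
p-value (two-sided) = 0.01317
→ bracket: 0.01<=p<0.05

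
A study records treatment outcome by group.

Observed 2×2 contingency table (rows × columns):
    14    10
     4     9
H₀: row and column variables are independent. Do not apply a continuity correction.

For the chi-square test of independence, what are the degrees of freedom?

degrees of freedom = 1

df = (r−1)(c−1) = (2−1)·(2−1) = 1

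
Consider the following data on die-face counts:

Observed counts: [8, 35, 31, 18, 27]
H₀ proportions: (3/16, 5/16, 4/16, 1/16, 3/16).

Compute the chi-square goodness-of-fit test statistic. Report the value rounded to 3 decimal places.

n = 119; E_i = n·p_i = [22.31, 37.19, 29.75, 7.44, 22.31]
χ² = (8−22.31)²/22.31 + (35−37.19)²/37.19 + (31−29.75)²/29.75 + (18−7.44)²/7.44 + (27−22.31)²/22.31 = 25.3473
df = 4

test statistic = 25.347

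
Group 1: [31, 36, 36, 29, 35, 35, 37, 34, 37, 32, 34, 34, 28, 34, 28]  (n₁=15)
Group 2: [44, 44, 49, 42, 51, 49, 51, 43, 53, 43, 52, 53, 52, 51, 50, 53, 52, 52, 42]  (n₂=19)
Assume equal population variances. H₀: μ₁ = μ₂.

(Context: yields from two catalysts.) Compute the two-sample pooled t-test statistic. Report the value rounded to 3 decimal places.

x̄₁=33.333, s₁=3.063, n₁=15
x̄₂=48.737, s₂=4.188, n₂=19
s_p² = [14·3.063² + 18·4.188²]/32 = 13.9693
SE = √(s_p²·(1/15+1/19)) = 1.2909
t = (33.333−48.737)/1.2909 = -11.9321
df = 32

test statistic = -11.932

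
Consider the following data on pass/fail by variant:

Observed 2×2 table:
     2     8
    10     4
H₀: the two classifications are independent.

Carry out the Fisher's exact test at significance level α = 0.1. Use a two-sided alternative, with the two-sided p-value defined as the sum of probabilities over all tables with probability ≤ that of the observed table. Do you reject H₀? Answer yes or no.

Margins: r₁=10, r₂=14, c₁=12, c₂=12, n=24
p_obs = C(10,2)·C(14,10)/C(24,12); sum pmf over tables with pmf ≤ p_obs
p-value (two-sided) = 0.03607
At α=0.1: p < α → reject H₀

reject H₀: yes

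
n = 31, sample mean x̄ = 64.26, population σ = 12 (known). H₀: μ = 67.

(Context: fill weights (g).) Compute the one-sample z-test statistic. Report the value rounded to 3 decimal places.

test statistic = -1.271

SE = σ/√n = 12/√31 = 2.1553
z = (x̄−μ₀)/SE = (64.26−67)/2.1553 = -1.2713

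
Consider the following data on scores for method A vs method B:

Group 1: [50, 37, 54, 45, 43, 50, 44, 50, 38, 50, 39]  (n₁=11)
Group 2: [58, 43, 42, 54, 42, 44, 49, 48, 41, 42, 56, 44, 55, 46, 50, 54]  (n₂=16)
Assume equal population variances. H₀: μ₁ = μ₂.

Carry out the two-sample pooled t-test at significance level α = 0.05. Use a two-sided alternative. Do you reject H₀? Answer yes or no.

reject H₀: no

x̄₁=45.455, s₁=5.768, n₁=11
x̄₂=48.000, s₂=5.820, n₂=16
s_p² = [10·5.768² + 15·5.820²]/25 = 33.6291
SE = √(s_p²·(1/11+1/16)) = 2.2713
t = (45.455−48.000)/2.2713 = -1.1207
df = 25
p-value (two-sided) = 0.27307
At α=0.05: p ≥ α → fail to reject H₀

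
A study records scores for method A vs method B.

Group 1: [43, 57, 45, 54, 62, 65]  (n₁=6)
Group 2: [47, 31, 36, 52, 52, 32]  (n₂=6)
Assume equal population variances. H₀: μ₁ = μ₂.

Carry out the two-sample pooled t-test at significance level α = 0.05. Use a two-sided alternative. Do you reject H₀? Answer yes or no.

x̄₁=54.333, s₁=8.892, n₁=6
x̄₂=41.667, s₂=9.812, n₂=6
s_p² = [5·8.892² + 5·9.812²]/10 = 87.6667
SE = √(s_p²·(1/6+1/6)) = 5.4058
t = (54.333−41.667)/5.4058 = 2.3432
df = 10
p-value (two-sided) = 0.04112
At α=0.05: p < α → reject H₀

reject H₀: yes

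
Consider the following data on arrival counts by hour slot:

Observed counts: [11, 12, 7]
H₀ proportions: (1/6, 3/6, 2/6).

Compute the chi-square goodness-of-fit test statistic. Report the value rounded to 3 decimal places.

n = 30; E_i = n·p_i = [5.00, 15.00, 10.00]
χ² = (11−5.00)²/5.00 + (12−15.00)²/15.00 + (7−10.00)²/10.00 = 8.7000
df = 2

test statistic = 8.700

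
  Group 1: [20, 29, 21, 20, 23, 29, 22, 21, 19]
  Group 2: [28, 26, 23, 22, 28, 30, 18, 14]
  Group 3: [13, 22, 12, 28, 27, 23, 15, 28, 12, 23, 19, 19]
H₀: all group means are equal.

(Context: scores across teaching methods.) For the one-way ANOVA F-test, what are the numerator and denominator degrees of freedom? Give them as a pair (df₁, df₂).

degrees of freedom = [2, 26]

k = 3 groups, N = 29 total
df = (k−1, N−k) = (3−1, 29−3) = (2, 26)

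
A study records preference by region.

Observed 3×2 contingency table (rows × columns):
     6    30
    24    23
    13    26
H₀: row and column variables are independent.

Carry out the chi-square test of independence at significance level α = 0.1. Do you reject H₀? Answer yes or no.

reject H₀: yes

Row totals [36, 47, 39], col totals [43, 79], n=122
χ² = (6−12.69)²/12.69 + (30−23.31)²/23.31 + (24−16.57)²/16.57 + (23−30.43)²/30.43 + (13−13.75)²/13.75 + (26−25.25)²/25.25 = 10.6598
df = 2
p-value (upper-tail) = 0.00484
At α=0.1: p < α → reject H₀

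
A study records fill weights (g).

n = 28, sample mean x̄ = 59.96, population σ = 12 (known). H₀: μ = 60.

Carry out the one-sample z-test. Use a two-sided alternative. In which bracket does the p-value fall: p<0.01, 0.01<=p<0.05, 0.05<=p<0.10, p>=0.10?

p-value bracket: p>=0.10

SE = σ/√n = 12/√28 = 2.2678
z = (x̄−μ₀)/SE = (59.96−60)/2.2678 = -0.0176
p-value (two-sided) = 0.98593
→ bracket: p>=0.10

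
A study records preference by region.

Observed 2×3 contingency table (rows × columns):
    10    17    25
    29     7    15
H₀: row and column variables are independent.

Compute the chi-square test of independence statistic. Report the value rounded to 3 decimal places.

test statistic = 15.915

Row totals [52, 51], col totals [39, 24, 40], n=103
χ² = (10−19.69)²/19.69 + (17−12.12)²/12.12 + (25−20.19)²/20.19 + (29−19.31)²/19.31 + (7−11.88)²/11.88 + (15−19.81)²/19.81 = 15.9149
df = 2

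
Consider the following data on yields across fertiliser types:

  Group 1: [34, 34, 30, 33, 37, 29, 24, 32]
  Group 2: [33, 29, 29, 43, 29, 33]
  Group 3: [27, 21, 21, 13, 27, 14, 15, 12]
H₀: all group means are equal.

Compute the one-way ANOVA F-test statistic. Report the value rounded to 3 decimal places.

Group means [31.62, 32.67, 18.75], grand mean 27.227
SSB = Σnᵢ(x̄ᵢ−x̄)² = 907.155; SSW = ΣΣ(x−x̄ᵢ)² = 518.708
MSB = 907.155/2 = 453.5777; MSW = 518.708/19 = 27.3004
F = MSB/MSW = 16.6143
df = (2, 19)

test statistic = 16.614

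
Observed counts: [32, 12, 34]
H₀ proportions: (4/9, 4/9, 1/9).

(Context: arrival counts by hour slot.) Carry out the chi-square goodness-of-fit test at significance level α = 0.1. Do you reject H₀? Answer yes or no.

n = 78; E_i = n·p_i = [34.67, 34.67, 8.67]
χ² = (32−34.67)²/34.67 + (12−34.67)²/34.67 + (34−8.67)²/8.67 = 89.0769
df = 2
p-value (upper-tail) = 0.00000
At α=0.1: p < α → reject H₀

reject H₀: yes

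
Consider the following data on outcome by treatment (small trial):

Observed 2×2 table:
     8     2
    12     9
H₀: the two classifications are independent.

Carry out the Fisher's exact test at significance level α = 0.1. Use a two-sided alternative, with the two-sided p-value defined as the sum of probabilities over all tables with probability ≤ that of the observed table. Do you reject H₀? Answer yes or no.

Margins: r₁=10, r₂=21, c₁=20, c₂=11, n=31
p_obs = C(10,8)·C(21,12)/C(31,20); sum pmf over tables with pmf ≤ p_obs
p-value (two-sided) = 0.26172
At α=0.1: p ≥ α → fail to reject H₀

reject H₀: no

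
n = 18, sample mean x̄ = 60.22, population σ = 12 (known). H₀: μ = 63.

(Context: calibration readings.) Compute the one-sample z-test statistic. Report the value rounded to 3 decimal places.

SE = σ/√n = 12/√18 = 2.8284
z = (x̄−μ₀)/SE = (60.22−63)/2.8284 = -0.9829

test statistic = -0.983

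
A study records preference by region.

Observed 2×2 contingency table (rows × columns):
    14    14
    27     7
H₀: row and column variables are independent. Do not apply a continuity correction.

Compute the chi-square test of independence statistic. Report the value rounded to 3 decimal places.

test statistic = 5.930

Row totals [28, 34], col totals [41, 21], n=62
χ² = (14−18.52)²/18.52 + (14−9.48)²/9.48 + (27−22.48)²/22.48 + (7−11.52)²/11.52 = 5.9302
df = 1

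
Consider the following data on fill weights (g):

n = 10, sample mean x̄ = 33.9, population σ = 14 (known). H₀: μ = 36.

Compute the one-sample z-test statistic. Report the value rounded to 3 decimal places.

test statistic = -0.474

SE = σ/√n = 14/√10 = 4.4272
z = (x̄−μ₀)/SE = (33.9−36)/4.4272 = -0.4743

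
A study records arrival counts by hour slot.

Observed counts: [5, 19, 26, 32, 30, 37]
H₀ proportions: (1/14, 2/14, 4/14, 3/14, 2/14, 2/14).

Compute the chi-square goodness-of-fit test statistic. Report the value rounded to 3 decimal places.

test statistic = 24.857

n = 149; E_i = n·p_i = [10.64, 21.29, 42.57, 31.93, 21.29, 21.29]
χ² = (5−10.64)²/10.64 + (19−21.29)²/21.29 + (26−42.57)²/42.57 + (32−31.93)²/31.93 + (30−21.29)²/21.29 + (37−21.29)²/21.29 = 24.8568
df = 5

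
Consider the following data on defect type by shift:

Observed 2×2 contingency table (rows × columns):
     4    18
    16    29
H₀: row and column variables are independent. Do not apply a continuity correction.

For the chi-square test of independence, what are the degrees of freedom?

df = (r−1)(c−1) = (2−1)·(2−1) = 1

degrees of freedom = 1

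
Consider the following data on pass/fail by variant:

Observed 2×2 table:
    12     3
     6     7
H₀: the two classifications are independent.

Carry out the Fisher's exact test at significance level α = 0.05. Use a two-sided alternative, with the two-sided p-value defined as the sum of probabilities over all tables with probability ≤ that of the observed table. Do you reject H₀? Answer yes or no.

reject H₀: no

Margins: r₁=15, r₂=13, c₁=18, c₂=10, n=28
p_obs = C(15,12)·C(13,6)/C(28,18); sum pmf over tables with pmf ≤ p_obs
p-value (two-sided) = 0.11407
At α=0.05: p ≥ α → fail to reject H₀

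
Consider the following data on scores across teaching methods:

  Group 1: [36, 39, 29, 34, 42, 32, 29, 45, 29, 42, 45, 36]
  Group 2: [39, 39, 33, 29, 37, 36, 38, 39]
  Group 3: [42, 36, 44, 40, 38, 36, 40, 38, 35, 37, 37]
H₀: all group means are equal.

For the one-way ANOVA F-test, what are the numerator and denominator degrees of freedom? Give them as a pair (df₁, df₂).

degrees of freedom = [2, 28]

k = 3 groups, N = 31 total
df = (k−1, N−k) = (3−1, 31−3) = (2, 28)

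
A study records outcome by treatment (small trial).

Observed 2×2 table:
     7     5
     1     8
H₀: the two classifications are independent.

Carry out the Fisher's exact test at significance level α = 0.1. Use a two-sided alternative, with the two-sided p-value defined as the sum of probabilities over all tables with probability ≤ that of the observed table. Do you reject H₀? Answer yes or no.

Margins: r₁=12, r₂=9, c₁=8, c₂=13, n=21
p_obs = C(12,7)·C(9,1)/C(21,8); sum pmf over tables with pmf ≤ p_obs
p-value (two-sided) = 0.06687
At α=0.1: p < α → reject H₀

reject H₀: yes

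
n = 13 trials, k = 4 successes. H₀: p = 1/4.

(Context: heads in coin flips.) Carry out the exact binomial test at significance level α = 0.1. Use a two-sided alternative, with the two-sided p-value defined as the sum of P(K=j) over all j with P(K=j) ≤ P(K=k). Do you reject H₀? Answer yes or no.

Exact binomial: n=13, k=4, p₀=1/4=0.2500
P(X=j) = C(n,j)·p₀^j·(1−p₀)^(n−j); p = Σ P(X=j) over j with P(X=j) ≤ P(X=4)
p-value (two-sided) = 0.74835
At α=0.1: p ≥ α → fail to reject H₀

reject H₀: no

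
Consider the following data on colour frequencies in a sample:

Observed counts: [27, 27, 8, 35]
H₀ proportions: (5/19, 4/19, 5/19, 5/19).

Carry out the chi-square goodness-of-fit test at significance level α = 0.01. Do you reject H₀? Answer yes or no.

reject H₀: yes

n = 97; E_i = n·p_i = [25.53, 20.42, 25.53, 25.53]
χ² = (27−25.53)²/25.53 + (27−20.42)²/20.42 + (8−25.53)²/25.53 + (35−25.53)²/25.53 = 17.7541
df = 3
p-value (upper-tail) = 0.00049
At α=0.01: p < α → reject H₀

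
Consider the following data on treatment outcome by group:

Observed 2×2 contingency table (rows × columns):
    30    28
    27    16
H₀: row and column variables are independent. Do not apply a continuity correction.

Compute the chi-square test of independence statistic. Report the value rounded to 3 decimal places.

Row totals [58, 43], col totals [57, 44], n=101
χ² = (30−32.73)²/32.73 + (28−25.27)²/25.27 + (27−24.27)²/24.27 + (16−18.73)²/18.73 = 1.2300
df = 1

test statistic = 1.230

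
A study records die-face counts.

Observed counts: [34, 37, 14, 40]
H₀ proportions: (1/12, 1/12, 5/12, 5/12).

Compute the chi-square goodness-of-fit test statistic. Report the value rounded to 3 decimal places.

test statistic = 151.883

n = 125; E_i = n·p_i = [10.42, 10.42, 52.08, 52.08]
χ² = (34−10.42)²/10.42 + (37−10.42)²/10.42 + (14−52.08)²/52.08 + (40−52.08)²/52.08 = 151.8832
df = 3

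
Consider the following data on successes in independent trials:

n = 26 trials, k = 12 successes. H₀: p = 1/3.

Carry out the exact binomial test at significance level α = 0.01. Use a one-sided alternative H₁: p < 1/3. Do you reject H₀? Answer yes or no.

reject H₀: no

Exact binomial: n=26, k=12, p₀=1/3=0.3333
P(X≤12) from Σ C(n,i)·p₀^i·(1−p₀)^(n−i)
p-value (one-sided, H₁ less) = 0.94173
At α=0.01: p ≥ α → fail to reject H₀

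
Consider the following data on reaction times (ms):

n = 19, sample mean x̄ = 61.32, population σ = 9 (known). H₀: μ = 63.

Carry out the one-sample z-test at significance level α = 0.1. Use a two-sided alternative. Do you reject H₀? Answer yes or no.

reject H₀: no

SE = σ/√n = 9/√19 = 2.0647
z = (x̄−μ₀)/SE = (61.32−63)/2.0647 = -0.8137
p-value (two-sided) = 0.41584
At α=0.1: p ≥ α → fail to reject H₀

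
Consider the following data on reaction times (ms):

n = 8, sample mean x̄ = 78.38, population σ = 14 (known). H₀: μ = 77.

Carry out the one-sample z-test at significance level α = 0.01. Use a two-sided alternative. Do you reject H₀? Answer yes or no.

SE = σ/√n = 14/√8 = 4.9497
z = (x̄−μ₀)/SE = (78.38−77)/4.9497 = 0.2788
p-value (two-sided) = 0.78040
At α=0.01: p ≥ α → fail to reject H₀

reject H₀: no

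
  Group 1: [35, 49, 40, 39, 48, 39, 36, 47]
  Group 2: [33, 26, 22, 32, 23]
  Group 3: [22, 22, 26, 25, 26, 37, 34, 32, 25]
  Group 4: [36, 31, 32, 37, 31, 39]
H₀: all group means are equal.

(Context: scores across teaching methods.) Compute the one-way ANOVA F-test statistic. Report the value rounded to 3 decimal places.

Group means [41.62, 27.20, 27.67, 34.33], grand mean 33.000
SSB = Σnᵢ(x̄ᵢ−x̄)² = 1029.992; SSW = ΣΣ(x−x̄ᵢ)² = 608.008
MSB = 1029.992/3 = 343.3306; MSW = 608.008/24 = 25.3337
F = MSB/MSW = 13.5523
df = (3, 24)

test statistic = 13.552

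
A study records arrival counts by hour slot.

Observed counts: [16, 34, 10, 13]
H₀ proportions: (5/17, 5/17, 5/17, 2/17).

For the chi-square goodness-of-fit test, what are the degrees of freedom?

df = k − 1 = 4 − 1 = 3

degrees of freedom = 3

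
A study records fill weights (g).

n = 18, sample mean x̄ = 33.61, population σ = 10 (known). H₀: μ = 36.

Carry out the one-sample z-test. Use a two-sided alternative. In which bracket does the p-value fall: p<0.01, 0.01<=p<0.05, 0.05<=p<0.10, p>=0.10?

SE = σ/√n = 10/√18 = 2.3570
z = (x̄−μ₀)/SE = (33.61−36)/2.3570 = -1.0140
p-value (two-sided) = 0.31059
→ bracket: p>=0.10

p-value bracket: p>=0.10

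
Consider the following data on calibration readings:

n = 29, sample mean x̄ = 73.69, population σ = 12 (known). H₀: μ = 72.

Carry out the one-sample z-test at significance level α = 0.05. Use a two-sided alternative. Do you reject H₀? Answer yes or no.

SE = σ/√n = 12/√29 = 2.2283
z = (x̄−μ₀)/SE = (73.69−72)/2.2283 = 0.7584
p-value (two-sided) = 0.44821
At α=0.05: p ≥ α → fail to reject H₀

reject H₀: no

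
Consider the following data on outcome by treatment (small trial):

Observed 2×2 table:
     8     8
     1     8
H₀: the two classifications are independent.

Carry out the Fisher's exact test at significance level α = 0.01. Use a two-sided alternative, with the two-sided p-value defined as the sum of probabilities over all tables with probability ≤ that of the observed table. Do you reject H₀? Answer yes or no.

reject H₀: no

Margins: r₁=16, r₂=9, c₁=9, c₂=16, n=25
p_obs = C(16,8)·C(9,1)/C(25,9); sum pmf over tables with pmf ≤ p_obs
p-value (two-sided) = 0.08751
At α=0.01: p ≥ α → fail to reject H₀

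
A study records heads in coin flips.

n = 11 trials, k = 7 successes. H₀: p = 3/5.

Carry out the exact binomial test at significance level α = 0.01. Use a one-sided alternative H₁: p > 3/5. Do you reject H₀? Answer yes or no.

reject H₀: no

Exact binomial: n=11, k=7, p₀=3/5=0.6000
P(X≥7) from Σ C(n,i)·p₀^i·(1−p₀)^(n−i)
p-value (one-sided, H₁ greater) = 0.53277
At α=0.01: p ≥ α → fail to reject H₀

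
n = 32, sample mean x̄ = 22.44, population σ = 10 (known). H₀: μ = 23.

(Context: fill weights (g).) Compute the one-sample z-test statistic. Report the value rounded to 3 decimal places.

SE = σ/√n = 10/√32 = 1.7678
z = (x̄−μ₀)/SE = (22.44−23)/1.7678 = -0.3168

test statistic = -0.317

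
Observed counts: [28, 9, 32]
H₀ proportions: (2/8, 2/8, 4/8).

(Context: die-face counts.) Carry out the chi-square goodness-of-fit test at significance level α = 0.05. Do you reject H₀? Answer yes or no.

reject H₀: yes

n = 69; E_i = n·p_i = [17.25, 17.25, 34.50]
χ² = (28−17.25)²/17.25 + (9−17.25)²/17.25 + (32−34.50)²/34.50 = 10.8261
df = 2
p-value (upper-tail) = 0.00446
At α=0.05: p < α → reject H₀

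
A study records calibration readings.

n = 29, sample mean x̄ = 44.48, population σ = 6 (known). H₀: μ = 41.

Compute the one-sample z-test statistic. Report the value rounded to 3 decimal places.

SE = σ/√n = 6/√29 = 1.1142
z = (x̄−μ₀)/SE = (44.48−41)/1.1142 = 3.1234

test statistic = 3.123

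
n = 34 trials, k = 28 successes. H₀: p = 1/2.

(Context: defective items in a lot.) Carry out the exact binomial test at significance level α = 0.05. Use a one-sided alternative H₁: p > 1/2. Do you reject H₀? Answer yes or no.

reject H₀: yes

Exact binomial: n=34, k=28, p₀=1/2=0.5000
P(X≥28) from Σ C(n,i)·p₀^i·(1−p₀)^(n−i)
p-value (one-sided, H₁ greater) = 0.00010
At α=0.05: p < α → reject H₀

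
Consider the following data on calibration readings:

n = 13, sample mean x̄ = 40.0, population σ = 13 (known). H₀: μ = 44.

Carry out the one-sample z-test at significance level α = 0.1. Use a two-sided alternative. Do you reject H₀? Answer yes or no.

reject H₀: no

SE = σ/√n = 13/√13 = 3.6056
z = (x̄−μ₀)/SE = (40.0−44)/3.6056 = -1.1094
p-value (two-sided) = 0.26726
At α=0.1: p ≥ α → fail to reject H₀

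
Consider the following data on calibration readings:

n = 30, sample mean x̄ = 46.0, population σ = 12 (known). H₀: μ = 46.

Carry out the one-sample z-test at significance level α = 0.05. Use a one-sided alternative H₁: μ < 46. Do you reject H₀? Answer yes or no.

SE = σ/√n = 12/√30 = 2.1909
z = (x̄−μ₀)/SE = (46.0−46)/2.1909 = 0.0000
p-value (one-sided, H₁ less) = 0.50000
At α=0.05: p ≥ α → fail to reject H₀

reject H₀: no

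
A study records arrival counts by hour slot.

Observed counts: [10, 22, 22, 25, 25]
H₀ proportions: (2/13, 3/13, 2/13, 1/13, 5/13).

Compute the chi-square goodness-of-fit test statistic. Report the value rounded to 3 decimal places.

test statistic = 46.417

n = 104; E_i = n·p_i = [16.00, 24.00, 16.00, 8.00, 40.00]
χ² = (10−16.00)²/16.00 + (22−24.00)²/24.00 + (22−16.00)²/16.00 + (25−8.00)²/8.00 + (25−40.00)²/40.00 = 46.4167
df = 4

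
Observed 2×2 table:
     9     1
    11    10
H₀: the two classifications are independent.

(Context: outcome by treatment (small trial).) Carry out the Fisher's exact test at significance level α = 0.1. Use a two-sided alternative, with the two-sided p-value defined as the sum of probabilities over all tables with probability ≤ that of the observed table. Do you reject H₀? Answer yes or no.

Margins: r₁=10, r₂=21, c₁=20, c₂=11, n=31
p_obs = C(10,9)·C(21,11)/C(31,20); sum pmf over tables with pmf ≤ p_obs
p-value (two-sided) = 0.05504
At α=0.1: p < α → reject H₀

reject H₀: yes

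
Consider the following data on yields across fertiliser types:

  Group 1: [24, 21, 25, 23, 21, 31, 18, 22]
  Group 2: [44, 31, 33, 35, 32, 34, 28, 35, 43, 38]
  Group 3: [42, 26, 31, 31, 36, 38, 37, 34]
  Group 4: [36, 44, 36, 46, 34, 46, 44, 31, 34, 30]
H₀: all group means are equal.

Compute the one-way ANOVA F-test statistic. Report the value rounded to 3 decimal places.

Group means [23.12, 35.30, 34.38, 38.10], grand mean 33.167
SSB = Σnᵢ(x̄ᵢ−x̄)² = 1107.250; SSW = ΣΣ(x−x̄ᵢ)² = 861.750
MSB = 1107.250/3 = 369.0833; MSW = 861.750/32 = 26.9297
F = MSB/MSW = 13.7054
df = (3, 32)

test statistic = 13.705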